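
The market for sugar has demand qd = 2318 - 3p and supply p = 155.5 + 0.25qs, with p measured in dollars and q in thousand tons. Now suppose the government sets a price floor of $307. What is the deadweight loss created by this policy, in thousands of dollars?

Rearranging supply gives qs = 4p - 622. Setting quantity demanded equal to quantity supplied, 2318 - 3p = 4p - 622, gives p* = 420 and q* = 1058.
Since 307 is below p* = 420, the floor does not bind and the free-market outcome prevails.
Since the control does not bind, no trades are prevented and deadweight loss is zero.

0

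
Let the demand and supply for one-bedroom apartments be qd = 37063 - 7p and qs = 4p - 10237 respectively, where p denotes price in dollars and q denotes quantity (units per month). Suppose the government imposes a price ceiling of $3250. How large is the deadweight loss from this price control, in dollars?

3465000

In a free market, 37063 - 7p = 4p - 10237 gives the equilibrium p* = 4300, q* = 6963.
The ceiling of 3250 is below the equilibrium price 4300, so it binds.
At p = 3250: qd = 37063 - 7·3250 = 14313 and qs = 4·3250 - 10237 = 2763.
Quantity traded falls to 2763. At q = 2763 the demand price is (37063 - 2763)/7 = 4900 and the supply price is (10237 + 2763)/4 = 3250.
Deadweight loss = ½ · (4900 - 3250) · (6963 - 2763) = ½ · 1650 · 4200 = 3465000.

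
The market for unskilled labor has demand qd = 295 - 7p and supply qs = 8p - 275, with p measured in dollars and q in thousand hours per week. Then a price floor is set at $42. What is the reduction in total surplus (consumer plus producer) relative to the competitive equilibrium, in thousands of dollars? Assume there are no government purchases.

105

In a free market, 295 - 7p = 8p - 275 gives the equilibrium p* = 38, q* = 29.
The floor of 42 is above the equilibrium price 38, so it binds.
At p = 42: qd = 295 - 7·42 = 1 and qs = 8·42 - 275 = 61.
Quantity traded falls to 1. At q = 1 the demand price is (295 - 1)/7 = 42 and the supply price is (275 + 1)/8 = 34.5.
Deadweight loss = ½ · (42 - 34.5) · (29 - 1) = ½ · 7.5 · 28 = 105.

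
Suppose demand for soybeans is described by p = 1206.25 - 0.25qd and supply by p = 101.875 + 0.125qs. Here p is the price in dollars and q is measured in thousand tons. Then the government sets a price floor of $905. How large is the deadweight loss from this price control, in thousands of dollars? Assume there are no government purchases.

567675

Rearranging demand gives qd = 4825 - 4p; rearranging supply gives qs = 8p - 815. Without the control the market clears where 4825 - 4p = 8p - 815, i.e. p* = 470 and q* = 2945.
Since 905 > 470, the floor is binding.
At p = 905: qd = 4825 - 4·905 = 1205 and qs = 8·905 - 815 = 6425.
Quantity traded falls to 1205. At q = 1205 the demand price is (4825 - 1205)/4 = 905 and the supply price is (815 + 1205)/8 = 252.5.
Deadweight loss = ½ · (905 - 252.5) · (2945 - 1205) = ½ · 652.5 · 1740 = 567675.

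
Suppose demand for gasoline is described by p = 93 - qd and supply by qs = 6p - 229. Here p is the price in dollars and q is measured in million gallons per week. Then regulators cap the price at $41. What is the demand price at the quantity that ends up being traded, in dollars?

Rearranging demand gives qd = 93 - p. In a free market, 93 - p = 6p - 229 gives the equilibrium p* = 46, q* = 47.
Because the ceiling (41) lies below the market-clearing price, it is binding.
At p = 41: qd = 93 - 41 = 52 and qs = 6·41 - 229 = 17.
Only 17 units reach the market. On the demand curve, the marginal buyer's willingness to pay at q = 17 is (93 - 17) = 76.

76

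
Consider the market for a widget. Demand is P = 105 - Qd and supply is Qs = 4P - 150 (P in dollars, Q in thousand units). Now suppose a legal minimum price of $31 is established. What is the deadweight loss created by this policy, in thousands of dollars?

0

Rearranging demand gives Qd = 105 - P. Equilibrium: 105 - P = 4P - 150, so 255 = 5P and P* = 51, Q* = 54.
The floor of 31 is below the equilibrium price 51, so it is not binding; the market clears at P* = 51, Q* = 54.
Since the control does not bind, no trades are prevented and deadweight loss is zero.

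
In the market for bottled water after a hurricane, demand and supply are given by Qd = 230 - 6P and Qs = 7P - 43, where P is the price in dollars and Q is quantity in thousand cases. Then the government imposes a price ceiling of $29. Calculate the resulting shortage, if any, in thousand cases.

Equilibrium: 230 - 6P = 7P - 43, so 273 = 13P and P* = 21, Q* = 104.
Since 29 is above P* = 21, the ceiling does not bind and the free-market outcome prevails.
Since the control does not bind, there is no shortage.

0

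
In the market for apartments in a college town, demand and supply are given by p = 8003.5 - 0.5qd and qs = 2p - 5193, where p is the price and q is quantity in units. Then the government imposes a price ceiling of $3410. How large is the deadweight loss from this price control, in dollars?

Rearranging demand gives qd = 16007 - 2p. In a free market, 16007 - 2p = 2p - 5193 gives the equilibrium p* = 5300, q* = 5407.
Because the ceiling (3410) lies below the market-clearing price, it is binding.
At p = 3410: qd = 16007 - 2·3410 = 9187 and qs = 2·3410 - 5193 = 1627.
Quantity traded falls to 1627. At q = 1627 the demand price is (16007 - 1627)/2 = 7190 and the supply price is (5193 + 1627)/2 = 3410.
Deadweight loss = ½ · (7190 - 3410) · (5407 - 1627) = ½ · 3780 · 3780 = 7144200.

7144200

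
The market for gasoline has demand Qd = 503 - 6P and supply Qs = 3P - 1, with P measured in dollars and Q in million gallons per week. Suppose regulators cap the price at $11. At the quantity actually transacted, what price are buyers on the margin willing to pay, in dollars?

Setting quantity demanded equal to quantity supplied, 503 - 6P = 3P - 1, gives P* = 56 and Q* = 167.
Because the ceiling (11) lies below the market-clearing price, it is binding.
At P = 11: Qd = 503 - 6·11 = 437 and Qs = 3·11 - 1 = 32.
Only 32 units reach the market. On the demand curve, the marginal buyer's willingness to pay at Q = 32 is (503 - 32)/6 = 78.5.

78.5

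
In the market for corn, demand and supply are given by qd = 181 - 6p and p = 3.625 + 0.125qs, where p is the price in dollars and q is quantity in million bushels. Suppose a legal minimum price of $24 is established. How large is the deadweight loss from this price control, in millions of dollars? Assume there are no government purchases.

Rearranging supply gives qs = 8p - 29. Equilibrium: 181 - 6p = 8p - 29, so 210 = 14p and p* = 15, q* = 91.
Since 24 > 15, the floor is binding.
At p = 24: qd = 181 - 6·24 = 37 and qs = 8·24 - 29 = 163.
Quantity traded falls to 37. At q = 37 the demand price is (181 - 37)/6 = 24 and the supply price is (29 + 37)/8 = 8.25.
Deadweight loss = ½ · (24 - 8.25) · (91 - 37) = ½ · 15.75 · 54 = 425.25.

425.25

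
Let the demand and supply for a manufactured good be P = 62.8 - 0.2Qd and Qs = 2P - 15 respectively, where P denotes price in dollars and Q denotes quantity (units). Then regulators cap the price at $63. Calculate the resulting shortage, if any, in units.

Rearranging demand gives Qd = 314 - 5P. In a free market, 314 - 5P = 2P - 15 gives the equilibrium P* = 47, Q* = 79.
The ceiling of 63 is above the equilibrium price 47, so it is not binding; the market clears at P* = 47, Q* = 79.
Since the control does not bind, there is no shortage.

0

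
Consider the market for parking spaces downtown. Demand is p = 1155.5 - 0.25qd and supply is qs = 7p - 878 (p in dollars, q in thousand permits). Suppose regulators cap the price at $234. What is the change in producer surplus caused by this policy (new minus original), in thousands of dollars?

-449806

Rearranging demand gives qd = 4622 - 4p. Setting quantity demanded equal to quantity supplied, 4622 - 4p = 7p - 878, gives p* = 500 and q* = 2622.
The ceiling of 234 is below the equilibrium price 500, so it binds.
At p = 234: qd = 4622 - 4·234 = 3686 and qs = 7·234 - 878 = 760.
Producer surplus without the control is ½ · (500 - 878/7) · 2622 = 3437442/7.
With the ceiling, producers sell 760 units at 234, so PS = ½ · (234 - 878/7) · 760 = 288800/7.
Change in producer surplus = 288800/7 - 3437442/7 = -449806.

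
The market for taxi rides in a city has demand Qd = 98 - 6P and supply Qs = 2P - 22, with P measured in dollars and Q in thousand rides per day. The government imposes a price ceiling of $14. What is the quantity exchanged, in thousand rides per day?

Setting quantity demanded equal to quantity supplied, 98 - 6P = 2P - 22, gives P* = 15 and Q* = 8.
The ceiling of 14 is below the equilibrium price 15, so it binds.
At P = 14: Qd = 98 - 6·14 = 14 and Qs = 2·14 - 22 = 6.
The quantity actually transacted is the short side, supply: 6.

6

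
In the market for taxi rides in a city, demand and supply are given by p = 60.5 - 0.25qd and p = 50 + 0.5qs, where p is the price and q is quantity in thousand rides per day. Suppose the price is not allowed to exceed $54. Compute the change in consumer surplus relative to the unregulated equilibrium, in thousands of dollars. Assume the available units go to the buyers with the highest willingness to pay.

19.5

Rearranging demand gives qd = 242 - 4p; rearranging supply gives qs = 2p - 100. Without the control the market clears where 242 - 4p = 2p - 100, i.e. p* = 57 and q* = 14.
Since 54 < 57, the ceiling is binding.
At p = 54: qd = 242 - 4·54 = 26 and qs = 2·54 - 100 = 8.
Consumer surplus without the control is ½ · (60.5 - 57) · 14 = 24.5.
With the ceiling, 8 units are sold at 54 (assume they go to the highest-value buyers). The demand price at q = 8 is 58.5, so CS = ½ · [(60.5 - 54) + (58.5 - 54)] · 8 = 44.
Change in consumer surplus = 44 - 24.5 = 19.5.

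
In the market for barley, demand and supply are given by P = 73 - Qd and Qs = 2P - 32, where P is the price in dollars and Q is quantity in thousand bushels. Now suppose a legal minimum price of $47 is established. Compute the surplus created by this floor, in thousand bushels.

36

Rearranging demand gives Qd = 73 - P. Setting quantity demanded equal to quantity supplied, 73 - P = 2P - 32, gives P* = 35 and Q* = 38.
Since 47 > 35, the floor is binding.
At P = 47: Qd = 73 - 47 = 26 and Qs = 2·47 - 32 = 62.
Surplus = Qs - Qd = 62 - 26 = 36.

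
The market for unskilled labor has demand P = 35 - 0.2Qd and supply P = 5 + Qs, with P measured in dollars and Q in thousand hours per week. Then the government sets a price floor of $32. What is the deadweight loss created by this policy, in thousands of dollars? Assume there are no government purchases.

60

Rearranging demand gives Qd = 175 - 5P; rearranging supply gives Qs = P - 5. Equilibrium: 175 - 5P = P - 5, so 180 = 6P and P* = 30, Q* = 25.
Since 32 > 30, the floor is binding.
At P = 32: Qd = 175 - 5·32 = 15 and Qs = 32 - 5 = 27.
Quantity traded falls to 15. At Q = 15 the demand price is (175 - 15)/5 = 32 and the supply price is 5 + 15 = 20.
Deadweight loss = ½ · (32 - 20) · (25 - 15) = ½ · 12 · 10 = 60.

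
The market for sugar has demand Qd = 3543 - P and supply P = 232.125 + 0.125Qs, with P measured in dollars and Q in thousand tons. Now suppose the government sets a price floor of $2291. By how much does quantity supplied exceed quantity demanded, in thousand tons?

Rearranging supply gives Qs = 8P - 1857. Equilibrium: 3543 - P = 8P - 1857, so 5400 = 9P and P* = 600, Q* = 2943.
Since 2291 > 600, the floor is binding.
At P = 2291: Qd = 3543 - 2291 = 1252 and Qs = 8·2291 - 1857 = 16471.
Surplus = Qs - Qd = 16471 - 1252 = 15219.

15219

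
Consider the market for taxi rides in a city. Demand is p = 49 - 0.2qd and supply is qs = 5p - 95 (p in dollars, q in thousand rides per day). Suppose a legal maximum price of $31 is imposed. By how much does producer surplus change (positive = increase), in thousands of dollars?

-202.5

Rearranging demand gives qd = 245 - 5p. Setting quantity demanded equal to quantity supplied, 245 - 5p = 5p - 95, gives p* = 34 and q* = 75.
Because the ceiling (31) lies below the market-clearing price, it is binding.
At p = 31: qd = 245 - 5·31 = 90 and qs = 5·31 - 95 = 60.
Producer surplus without the control is ½ · (34 - 19) · 75 = 562.5.
With the ceiling, producers sell 60 units at 31, so PS = ½ · (31 - 19) · 60 = 360.
Change in producer surplus = 360 - 562.5 = -202.5.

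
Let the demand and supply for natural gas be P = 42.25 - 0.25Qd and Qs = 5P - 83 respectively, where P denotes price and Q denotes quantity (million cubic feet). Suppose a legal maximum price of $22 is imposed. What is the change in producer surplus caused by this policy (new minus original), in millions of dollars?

-252

Rearranging demand gives Qd = 169 - 4P. Without the control the market clears where 169 - 4P = 5P - 83, i.e. P* = 28 and Q* = 57.
The ceiling of 22 is below the equilibrium price 28, so it binds.
At P = 22: Qd = 169 - 4·22 = 81 and Qs = 5·22 - 83 = 27.
Producer surplus without the control is ½ · (28 - 16.6) · 57 = 324.9.
With the ceiling, producers sell 27 units at 22, so PS = ½ · (22 - 16.6) · 27 = 72.9.
Change in producer surplus = 72.9 - 324.9 = -252.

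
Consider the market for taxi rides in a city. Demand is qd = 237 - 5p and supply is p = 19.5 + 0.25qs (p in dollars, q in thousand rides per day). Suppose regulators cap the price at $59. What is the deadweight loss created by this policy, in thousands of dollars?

Rearranging supply gives qs = 4p - 78. Setting quantity demanded equal to quantity supplied, 237 - 5p = 4p - 78, gives p* = 35 and q* = 62.
Since 59 is above p* = 35, the ceiling does not bind and the free-market outcome prevails.
Since the control does not bind, no trades are prevented and deadweight loss is zero.

0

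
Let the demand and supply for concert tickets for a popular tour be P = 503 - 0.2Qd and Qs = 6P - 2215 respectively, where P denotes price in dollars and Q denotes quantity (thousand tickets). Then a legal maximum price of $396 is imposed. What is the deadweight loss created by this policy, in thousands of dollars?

7629.6

Rearranging demand gives Qd = 2515 - 5P. In a free market, 2515 - 5P = 6P - 2215 gives the equilibrium P* = 430, Q* = 365.
Since 396 < 430, the ceiling is binding.
At P = 396: Qd = 2515 - 5·396 = 535 and Qs = 6·396 - 2215 = 161.
Quantity traded falls to 161. At Q = 161 the demand price is (2515 - 161)/5 = 470.8 and the supply price is (2215 + 161)/6 = 396.
Deadweight loss = ½ · (470.8 - 396) · (365 - 161) = ½ · 74.8 · 204 = 7629.6.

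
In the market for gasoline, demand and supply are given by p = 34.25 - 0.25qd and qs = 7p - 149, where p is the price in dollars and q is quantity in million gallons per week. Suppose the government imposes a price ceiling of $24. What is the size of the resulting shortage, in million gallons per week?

22

Rearranging demand gives qd = 137 - 4p. Setting quantity demanded equal to quantity supplied, 137 - 4p = 7p - 149, gives p* = 26 and q* = 33.
Because the ceiling (24) lies below the market-clearing price, it is binding.
At p = 24: qd = 137 - 4·24 = 41 and qs = 7·24 - 149 = 19.
Shortage = qd - qs = 41 - 19 = 22.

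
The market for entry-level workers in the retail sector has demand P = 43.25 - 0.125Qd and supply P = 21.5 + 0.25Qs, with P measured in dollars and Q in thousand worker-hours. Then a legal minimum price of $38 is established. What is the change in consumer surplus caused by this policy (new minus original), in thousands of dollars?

-100

Rearranging demand gives Qd = 346 - 8P; rearranging supply gives Qs = 4P - 86. Equilibrium: 346 - 8P = 4P - 86, so 432 = 12P and P* = 36, Q* = 58.
The floor of 38 is above the equilibrium price 36, so it binds.
At P = 38: Qd = 346 - 8·38 = 42 and Qs = 4·38 - 86 = 66.
Consumer surplus without the control is ½ · (43.25 - 36) · 58 = 210.25.
With the floor, consumers buy 42 units at 38, so CS = ½ · (43.25 - 38) · 42 = 110.25.
Change in consumer surplus = 110.25 - 210.25 = -100.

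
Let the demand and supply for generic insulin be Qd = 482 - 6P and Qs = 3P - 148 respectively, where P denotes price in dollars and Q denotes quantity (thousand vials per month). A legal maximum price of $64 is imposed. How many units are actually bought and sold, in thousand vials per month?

In a free market, 482 - 6P = 3P - 148 gives the equilibrium P* = 70, Q* = 62.
Since 64 < 70, the ceiling is binding.
At P = 64: Qd = 482 - 6·64 = 98 and Qs = 3·64 - 148 = 44.
The quantity actually transacted is the short side, supply: 44.

44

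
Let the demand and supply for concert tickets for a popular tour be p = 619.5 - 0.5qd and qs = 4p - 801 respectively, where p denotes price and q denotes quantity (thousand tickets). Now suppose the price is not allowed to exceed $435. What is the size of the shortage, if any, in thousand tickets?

Rearranging demand gives qd = 1239 - 2p. In a free market, 1239 - 2p = 4p - 801 gives the equilibrium p* = 340, q* = 559.
Since 435 is above p* = 340, the ceiling does not bind and the free-market outcome prevails.
Since the control does not bind, there is no shortage.

0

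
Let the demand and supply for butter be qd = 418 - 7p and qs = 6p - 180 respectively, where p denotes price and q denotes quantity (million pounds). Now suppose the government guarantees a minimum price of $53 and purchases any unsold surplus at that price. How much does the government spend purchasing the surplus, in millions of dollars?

Equilibrium: 418 - 7p = 6p - 180, so 598 = 13p and p* = 46, q* = 96.
Since 53 > 46, the floor is binding.
At p = 53: qd = 418 - 7·53 = 47 and qs = 6·53 - 180 = 138.
Surplus = qs - qd = 91.
Government expenditure = surplus × support price = 91 × 53 = 4823.

4823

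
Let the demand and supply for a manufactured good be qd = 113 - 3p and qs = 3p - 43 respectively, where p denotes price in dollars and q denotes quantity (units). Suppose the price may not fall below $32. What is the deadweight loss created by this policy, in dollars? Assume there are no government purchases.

In a free market, 113 - 3p = 3p - 43 gives the equilibrium p* = 26, q* = 35.
The floor of 32 is above the equilibrium price 26, so it binds.
At p = 32: qd = 113 - 3·32 = 17 and qs = 3·32 - 43 = 53.
Quantity traded falls to 17. At q = 17 the demand price is (113 - 17)/3 = 32 and the supply price is (43 + 17)/3 = 20.
Deadweight loss = ½ · (32 - 20) · (35 - 17) = ½ · 12 · 18 = 108.

108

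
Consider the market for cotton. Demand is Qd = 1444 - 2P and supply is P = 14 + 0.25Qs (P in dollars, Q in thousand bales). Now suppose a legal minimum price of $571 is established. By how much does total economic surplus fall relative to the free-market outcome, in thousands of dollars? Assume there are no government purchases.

154561.5

Rearranging supply gives Qs = 4P - 56. Without the control the market clears where 1444 - 2P = 4P - 56, i.e. P* = 250 and Q* = 944.
Since 571 > 250, the floor is binding.
At P = 571: Qd = 1444 - 2·571 = 302 and Qs = 4·571 - 56 = 2228.
Quantity traded falls to 302. At Q = 302 the demand price is (1444 - 302)/2 = 571 and the supply price is (56 + 302)/4 = 89.5.
Deadweight loss = ½ · (571 - 89.5) · (944 - 302) = ½ · 481.5 · 642 = 154561.5.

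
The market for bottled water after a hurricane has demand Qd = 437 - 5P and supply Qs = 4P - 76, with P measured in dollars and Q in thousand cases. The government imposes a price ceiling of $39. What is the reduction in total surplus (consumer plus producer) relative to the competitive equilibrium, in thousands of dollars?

1166.4

Equilibrium: 437 - 5P = 4P - 76, so 513 = 9P and P* = 57, Q* = 152.
Because the ceiling (39) lies below the market-clearing price, it is binding.
At P = 39: Qd = 437 - 5·39 = 242 and Qs = 4·39 - 76 = 80.
Quantity traded falls to 80. At Q = 80 the demand price is (437 - 80)/5 = 71.4 and the supply price is (76 + 80)/4 = 39.
Deadweight loss = ½ · (71.4 - 39) · (152 - 80) = ½ · 32.4 · 72 = 1166.4.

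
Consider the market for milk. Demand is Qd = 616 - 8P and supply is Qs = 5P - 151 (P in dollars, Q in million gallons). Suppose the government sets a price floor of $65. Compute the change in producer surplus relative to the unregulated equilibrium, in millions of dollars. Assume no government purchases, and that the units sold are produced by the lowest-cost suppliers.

Without the control the market clears where 616 - 8P = 5P - 151, i.e. P* = 59 and Q* = 144.
Because the floor (65) lies above the market-clearing price, it is binding.
At P = 65: Qd = 616 - 8·65 = 96 and Qs = 5·65 - 151 = 174.
Producer surplus without the control is ½ · (59 - 30.2) · 144 = 2073.6.
With the floor, 96 units are sold at 65. The supply price at Q = 96 is 49.4, so PS = ½ · [(65 - 30.2) + (65 - 49.4)] · 96 = 2419.2.
Change in producer surplus = 2419.2 - 2073.6 = 345.6.

345.6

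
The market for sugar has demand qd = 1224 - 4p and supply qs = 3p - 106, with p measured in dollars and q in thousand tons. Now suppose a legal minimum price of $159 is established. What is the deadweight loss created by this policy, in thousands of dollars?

0

Equilibrium: 1224 - 4p = 3p - 106, so 1330 = 7p and p* = 190, q* = 464.
Since 159 is below p* = 190, the floor does not bind and the free-market outcome prevails.
Since the control does not bind, no trades are prevented and deadweight loss is zero.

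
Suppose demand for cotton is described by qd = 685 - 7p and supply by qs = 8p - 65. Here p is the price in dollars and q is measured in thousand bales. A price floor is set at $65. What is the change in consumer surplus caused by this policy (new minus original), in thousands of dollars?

In a free market, 685 - 7p = 8p - 65 gives the equilibrium p* = 50, q* = 335.
Because the floor (65) lies above the market-clearing price, it is binding.
At p = 65: qd = 685 - 7·65 = 230 and qs = 8·65 - 65 = 455.
Consumer surplus without the control is ½ · (685/7 - 50) · 335 = 112225/14.
With the floor, consumers buy 230 units at 65, so CS = ½ · (685/7 - 65) · 230 = 26450/7.
Change in consumer surplus = 26450/7 - 112225/14 = -4237.5.

-4237.5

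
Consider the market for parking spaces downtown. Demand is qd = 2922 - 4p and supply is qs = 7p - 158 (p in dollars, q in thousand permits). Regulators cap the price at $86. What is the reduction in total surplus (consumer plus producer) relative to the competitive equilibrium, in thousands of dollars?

362246.5

Equilibrium: 2922 - 4p = 7p - 158, so 3080 = 11p and p* = 280, q* = 1802.
The ceiling of 86 is below the equilibrium price 280, so it binds.
At p = 86: qd = 2922 - 4·86 = 2578 and qs = 7·86 - 158 = 444.
Quantity traded falls to 444. At q = 444 the demand price is (2922 - 444)/4 = 619.5 and the supply price is (158 + 444)/7 = 86.
Deadweight loss = ½ · (619.5 - 86) · (1802 - 444) = ½ · 533.5 · 1358 = 362246.5.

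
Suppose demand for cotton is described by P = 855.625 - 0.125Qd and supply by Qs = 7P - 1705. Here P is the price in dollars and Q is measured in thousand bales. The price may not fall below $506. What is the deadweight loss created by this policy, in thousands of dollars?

0

Rearranging demand gives Qd = 6845 - 8P. Without the control the market clears where 6845 - 8P = 7P - 1705, i.e. P* = 570 and Q* = 2285.
Since 506 is below P* = 570, the floor does not bind and the free-market outcome prevails.
Since the control does not bind, no trades are prevented and deadweight loss is zero.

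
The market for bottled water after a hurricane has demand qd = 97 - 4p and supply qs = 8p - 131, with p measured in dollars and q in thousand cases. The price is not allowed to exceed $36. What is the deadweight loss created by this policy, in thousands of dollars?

0

Setting quantity demanded equal to quantity supplied, 97 - 4p = 8p - 131, gives p* = 19 and q* = 21.
The ceiling of 36 is above the equilibrium price 19, so it is not binding; the market clears at p* = 19, q* = 21.
Since the control does not bind, no trades are prevented and deadweight loss is zero.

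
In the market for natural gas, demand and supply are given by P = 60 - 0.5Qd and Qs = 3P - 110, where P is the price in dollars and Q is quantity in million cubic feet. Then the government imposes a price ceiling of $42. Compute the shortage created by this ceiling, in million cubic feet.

Rearranging demand gives Qd = 120 - 2P. Setting quantity demanded equal to quantity supplied, 120 - 2P = 3P - 110, gives P* = 46 and Q* = 28.
Since 42 < 46, the ceiling is binding.
At P = 42: Qd = 120 - 2·42 = 36 and Qs = 3·42 - 110 = 16.
Shortage = Qd - Qs = 36 - 16 = 20.

20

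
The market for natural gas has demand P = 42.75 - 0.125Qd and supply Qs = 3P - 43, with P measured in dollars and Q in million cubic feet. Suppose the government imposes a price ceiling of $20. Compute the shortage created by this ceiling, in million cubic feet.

165

Rearranging demand gives Qd = 342 - 8P. Equilibrium: 342 - 8P = 3P - 43, so 385 = 11P and P* = 35, Q* = 62.
The ceiling of 20 is below the equilibrium price 35, so it binds.
At P = 20: Qd = 342 - 8·20 = 182 and Qs = 3·20 - 43 = 17.
Shortage = Qd - Qs = 182 - 17 = 165.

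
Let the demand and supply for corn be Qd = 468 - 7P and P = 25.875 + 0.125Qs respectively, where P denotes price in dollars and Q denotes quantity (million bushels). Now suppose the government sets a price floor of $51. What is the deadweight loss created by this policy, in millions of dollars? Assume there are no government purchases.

236.25

Rearranging supply gives Qs = 8P - 207. Equilibrium: 468 - 7P = 8P - 207, so 675 = 15P and P* = 45, Q* = 153.
The floor of 51 is above the equilibrium price 45, so it binds.
At P = 51: Qd = 468 - 7·51 = 111 and Qs = 8·51 - 207 = 201.
Quantity traded falls to 111. At Q = 111 the demand price is (468 - 111)/7 = 51 and the supply price is (207 + 111)/8 = 39.75.
Deadweight loss = ½ · (51 - 39.75) · (153 - 111) = ½ · 11.25 · 42 = 236.25.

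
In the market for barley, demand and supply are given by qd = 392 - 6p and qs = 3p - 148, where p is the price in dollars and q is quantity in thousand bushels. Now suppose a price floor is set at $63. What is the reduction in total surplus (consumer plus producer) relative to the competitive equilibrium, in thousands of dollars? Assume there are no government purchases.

Without the control the market clears where 392 - 6p = 3p - 148, i.e. p* = 60 and q* = 32.
The floor of 63 is above the equilibrium price 60, so it binds.
At p = 63: qd = 392 - 6·63 = 14 and qs = 3·63 - 148 = 41.
Quantity traded falls to 14. At q = 14 the demand price is (392 - 14)/6 = 63 and the supply price is (148 + 14)/3 = 54.
Deadweight loss = ½ · (63 - 54) · (32 - 14) = ½ · 9 · 18 = 81.

81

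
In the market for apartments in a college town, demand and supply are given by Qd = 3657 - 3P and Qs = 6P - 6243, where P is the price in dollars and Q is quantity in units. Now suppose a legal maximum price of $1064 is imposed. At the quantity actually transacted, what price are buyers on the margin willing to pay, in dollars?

1172

Without the control the market clears where 3657 - 3P = 6P - 6243, i.e. P* = 1100 and Q* = 357.
The ceiling of 1064 is below the equilibrium price 1100, so it binds.
At P = 1064: Qd = 3657 - 3·1064 = 465 and Qs = 6·1064 - 6243 = 141.
Only 141 units reach the market. On the demand curve, the marginal buyer's willingness to pay at Q = 141 is (3657 - 141)/3 = 1172.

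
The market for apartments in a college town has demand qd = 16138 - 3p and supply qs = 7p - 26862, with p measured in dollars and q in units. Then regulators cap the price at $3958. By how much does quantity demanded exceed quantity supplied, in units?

Without the control the market clears where 16138 - 3p = 7p - 26862, i.e. p* = 4300 and q* = 3238.
Because the ceiling (3958) lies below the market-clearing price, it is binding.
At p = 3958: qd = 16138 - 3·3958 = 4264 and qs = 7·3958 - 26862 = 844.
Shortage = qd - qs = 4264 - 844 = 3420.

3420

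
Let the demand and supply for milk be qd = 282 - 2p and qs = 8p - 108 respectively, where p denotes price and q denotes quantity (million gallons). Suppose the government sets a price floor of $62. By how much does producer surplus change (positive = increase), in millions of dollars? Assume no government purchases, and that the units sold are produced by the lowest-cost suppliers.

3501.75

Without the control the market clears where 282 - 2p = 8p - 108, i.e. p* = 39 and q* = 204.
Because the floor (62) lies above the market-clearing price, it is binding.
At p = 62: qd = 282 - 2·62 = 158 and qs = 8·62 - 108 = 388.
Producer surplus without the control is ½ · (39 - 13.5) · 204 = 2601.
With the floor, 158 units are sold at 62. The supply price at q = 158 is 33.25, so PS = ½ · [(62 - 13.5) + (62 - 33.25)] · 158 = 6102.75.
Change in producer surplus = 6102.75 - 2601 = 3501.75.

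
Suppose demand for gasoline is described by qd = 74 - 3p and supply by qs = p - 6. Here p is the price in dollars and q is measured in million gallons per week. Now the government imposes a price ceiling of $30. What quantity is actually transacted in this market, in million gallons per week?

Without the control the market clears where 74 - 3p = p - 6, i.e. p* = 20 and q* = 14.
The ceiling of 30 is above the equilibrium price 20, so it is not binding; the market clears at p* = 20, q* = 14.

14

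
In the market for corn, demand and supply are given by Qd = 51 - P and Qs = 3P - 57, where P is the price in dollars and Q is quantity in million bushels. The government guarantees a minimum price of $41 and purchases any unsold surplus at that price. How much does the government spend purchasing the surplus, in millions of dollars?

2296

Equilibrium: 51 - P = 3P - 57, so 108 = 4P and P* = 27, Q* = 24.
Since 41 > 27, the floor is binding.
At P = 41: Qd = 51 - 41 = 10 and Qs = 3·41 - 57 = 66.
Surplus = Qs - Qd = 56.
Government expenditure = surplus × support price = 56 × 41 = 2296.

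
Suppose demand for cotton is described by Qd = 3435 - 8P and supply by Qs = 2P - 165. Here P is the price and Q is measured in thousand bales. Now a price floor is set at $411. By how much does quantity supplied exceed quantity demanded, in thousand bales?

510

Equilibrium: 3435 - 8P = 2P - 165, so 3600 = 10P and P* = 360, Q* = 555.
Since 411 > 360, the floor is binding.
At P = 411: Qd = 3435 - 8·411 = 147 and Qs = 2·411 - 165 = 657.
Surplus = Qs - Qd = 657 - 147 = 510.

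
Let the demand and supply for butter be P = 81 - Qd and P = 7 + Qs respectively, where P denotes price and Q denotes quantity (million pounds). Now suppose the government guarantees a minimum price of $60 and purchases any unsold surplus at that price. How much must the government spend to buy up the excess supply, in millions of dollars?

Rearranging demand gives Qd = 81 - P; rearranging supply gives Qs = P - 7. Equilibrium: 81 - P = P - 7, so 88 = 2P and P* = 44, Q* = 37.
The floor of 60 is above the equilibrium price 44, so it binds.
At P = 60: Qd = 81 - 60 = 21 and Qs = 60 - 7 = 53.
Surplus = Qs - Qd = 32.
Government expenditure = surplus × support price = 32 × 60 = 1920.

1920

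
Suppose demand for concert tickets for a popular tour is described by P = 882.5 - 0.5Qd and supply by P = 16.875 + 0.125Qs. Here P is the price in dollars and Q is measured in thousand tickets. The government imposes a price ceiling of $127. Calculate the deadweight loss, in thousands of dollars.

79380

Rearranging demand gives Qd = 1765 - 2P; rearranging supply gives Qs = 8P - 135. Without the control the market clears where 1765 - 2P = 8P - 135, i.e. P* = 190 and Q* = 1385.
Because the ceiling (127) lies below the market-clearing price, it is binding.
At P = 127: Qd = 1765 - 2·127 = 1511 and Qs = 8·127 - 135 = 881.
Quantity traded falls to 881. At Q = 881 the demand price is (1765 - 881)/2 = 442 and the supply price is (135 + 881)/8 = 127.
Deadweight loss = ½ · (442 - 127) · (1385 - 881) = ½ · 315 · 504 = 79380.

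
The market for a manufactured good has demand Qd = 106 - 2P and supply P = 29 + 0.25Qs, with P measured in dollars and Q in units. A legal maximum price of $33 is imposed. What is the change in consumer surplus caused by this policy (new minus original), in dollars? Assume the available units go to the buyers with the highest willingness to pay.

0

Rearranging supply gives Qs = 4P - 116. Setting quantity demanded equal to quantity supplied, 106 - 2P = 4P - 116, gives P* = 37 and Q* = 32.
Since 33 < 37, the ceiling is binding.
At P = 33: Qd = 106 - 2·33 = 40 and Qs = 4·33 - 116 = 16.
Consumer surplus without the control is ½ · (53 - 37) · 32 = 256.
With the ceiling, 16 units are sold at 33 (assume they go to the highest-value buyers). The demand price at Q = 16 is 45, so CS = ½ · [(53 - 33) + (45 - 33)] · 16 = 256.
Change in consumer surplus = 256 - 256 = 0.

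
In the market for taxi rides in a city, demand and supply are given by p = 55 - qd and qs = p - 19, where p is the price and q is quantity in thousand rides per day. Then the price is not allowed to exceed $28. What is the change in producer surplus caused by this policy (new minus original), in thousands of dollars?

Rearranging demand gives qd = 55 - p. In a free market, 55 - p = p - 19 gives the equilibrium p* = 37, q* = 18.
Because the ceiling (28) lies below the market-clearing price, it is binding.
At p = 28: qd = 55 - 28 = 27 and qs = 28 - 19 = 9.
Producer surplus without the control is ½ · (37 - 19) · 18 = 162.
With the ceiling, producers sell 9 units at 28, so PS = ½ · (28 - 19) · 9 = 40.5.
Change in producer surplus = 40.5 - 162 = -121.5.

-121.5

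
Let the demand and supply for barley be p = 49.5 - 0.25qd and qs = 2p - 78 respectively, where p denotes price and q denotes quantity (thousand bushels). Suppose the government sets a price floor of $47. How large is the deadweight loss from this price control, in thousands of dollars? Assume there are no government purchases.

6

Rearranging demand gives qd = 198 - 4p. Setting quantity demanded equal to quantity supplied, 198 - 4p = 2p - 78, gives p* = 46 and q* = 14.
Because the floor (47) lies above the market-clearing price, it is binding.
At p = 47: qd = 198 - 4·47 = 10 and qs = 2·47 - 78 = 16.
Quantity traded falls to 10. At q = 10 the demand price is (198 - 10)/4 = 47 and the supply price is (78 + 10)/2 = 44.
Deadweight loss = ½ · (47 - 44) · (14 - 10) = ½ · 3 · 4 = 6.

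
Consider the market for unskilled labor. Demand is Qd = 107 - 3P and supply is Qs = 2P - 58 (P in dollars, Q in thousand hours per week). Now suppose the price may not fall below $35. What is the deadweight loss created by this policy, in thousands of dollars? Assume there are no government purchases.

15

Setting quantity demanded equal to quantity supplied, 107 - 3P = 2P - 58, gives P* = 33 and Q* = 8.
Because the floor (35) lies above the market-clearing price, it is binding.
At P = 35: Qd = 107 - 3·35 = 2 and Qs = 2·35 - 58 = 12.
Quantity traded falls to 2. At Q = 2 the demand price is (107 - 2)/3 = 35 and the supply price is (58 + 2)/2 = 30.
Deadweight loss = ½ · (35 - 30) · (8 - 2) = ½ · 5 · 6 = 15.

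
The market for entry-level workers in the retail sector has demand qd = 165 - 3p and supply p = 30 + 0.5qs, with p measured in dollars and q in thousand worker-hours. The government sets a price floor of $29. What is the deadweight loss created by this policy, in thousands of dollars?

0

Rearranging supply gives qs = 2p - 60. Setting quantity demanded equal to quantity supplied, 165 - 3p = 2p - 60, gives p* = 45 and q* = 30.
The floor of 29 is below the equilibrium price 45, so it is not binding; the market clears at p* = 45, q* = 30.
Since the control does not bind, no trades are prevented and deadweight loss is zero.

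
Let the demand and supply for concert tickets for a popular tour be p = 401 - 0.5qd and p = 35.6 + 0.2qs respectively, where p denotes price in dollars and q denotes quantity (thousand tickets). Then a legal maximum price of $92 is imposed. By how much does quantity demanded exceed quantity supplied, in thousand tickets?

336

Rearranging demand gives qd = 802 - 2p; rearranging supply gives qs = 5p - 178. Without the control the market clears where 802 - 2p = 5p - 178, i.e. p* = 140 and q* = 522.
The ceiling of 92 is below the equilibrium price 140, so it binds.
At p = 92: qd = 802 - 2·92 = 618 and qs = 5·92 - 178 = 282.
Shortage = qd - qs = 618 - 282 = 336.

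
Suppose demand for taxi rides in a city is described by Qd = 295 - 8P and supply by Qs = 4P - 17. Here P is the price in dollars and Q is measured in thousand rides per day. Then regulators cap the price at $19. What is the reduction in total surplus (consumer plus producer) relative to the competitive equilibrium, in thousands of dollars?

147

Equilibrium: 295 - 8P = 4P - 17, so 312 = 12P and P* = 26, Q* = 87.
Because the ceiling (19) lies below the market-clearing price, it is binding.
At P = 19: Qd = 295 - 8·19 = 143 and Qs = 4·19 - 17 = 59.
Quantity traded falls to 59. At Q = 59 the demand price is (295 - 59)/8 = 29.5 and the supply price is (17 + 59)/4 = 19.
Deadweight loss = ½ · (29.5 - 19) · (87 - 59) = ½ · 10.5 · 28 = 147.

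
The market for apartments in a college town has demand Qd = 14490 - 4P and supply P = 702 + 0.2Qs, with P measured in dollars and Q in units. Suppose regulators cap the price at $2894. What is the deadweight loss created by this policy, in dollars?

0

Rearranging supply gives Qs = 5P - 3510. Without the control the market clears where 14490 - 4P = 5P - 3510, i.e. P* = 2000 and Q* = 6490.
The ceiling of 2894 is above the equilibrium price 2000, so it is not binding; the market clears at P* = 2000, Q* = 6490.
Since the control does not bind, no trades are prevented and deadweight loss is zero.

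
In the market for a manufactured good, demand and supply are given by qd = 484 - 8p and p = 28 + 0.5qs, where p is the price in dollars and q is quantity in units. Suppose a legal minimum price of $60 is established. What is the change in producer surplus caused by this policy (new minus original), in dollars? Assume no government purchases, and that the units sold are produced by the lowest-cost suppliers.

-552

Rearranging supply gives qs = 2p - 56. In a free market, 484 - 8p = 2p - 56 gives the equilibrium p* = 54, q* = 52.
Because the floor (60) lies above the market-clearing price, it is binding.
At p = 60: qd = 484 - 8·60 = 4 and qs = 2·60 - 56 = 64.
Producer surplus without the control is ½ · (54 - 28) · 52 = 676.
With the floor, 4 units are sold at 60. The supply price at q = 4 is 30, so PS = ½ · [(60 - 28) + (60 - 30)] · 4 = 124.
Change in producer surplus = 124 - 676 = -552.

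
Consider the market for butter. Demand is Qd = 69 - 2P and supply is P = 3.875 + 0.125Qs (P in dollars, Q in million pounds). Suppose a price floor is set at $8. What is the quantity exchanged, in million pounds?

49

Rearranging supply gives Qs = 8P - 31. Setting quantity demanded equal to quantity supplied, 69 - 2P = 8P - 31, gives P* = 10 and Q* = 49.
Since 8 is below P* = 10, the floor does not bind and the free-market outcome prevails.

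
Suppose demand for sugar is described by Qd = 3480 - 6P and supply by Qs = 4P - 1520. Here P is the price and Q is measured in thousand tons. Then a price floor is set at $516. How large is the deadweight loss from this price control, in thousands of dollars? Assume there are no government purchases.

1920

Without the control the market clears where 3480 - 6P = 4P - 1520, i.e. P* = 500 and Q* = 480.
Since 516 > 500, the floor is binding.
At P = 516: Qd = 3480 - 6·516 = 384 and Qs = 4·516 - 1520 = 544.
Quantity traded falls to 384. At Q = 384 the demand price is (3480 - 384)/6 = 516 and the supply price is (1520 + 384)/4 = 476.
Deadweight loss = ½ · (516 - 476) · (480 - 384) = ½ · 40 · 96 = 1920.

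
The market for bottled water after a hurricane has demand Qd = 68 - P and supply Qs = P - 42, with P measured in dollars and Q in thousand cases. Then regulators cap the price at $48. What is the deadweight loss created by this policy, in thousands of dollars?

49

Without the control the market clears where 68 - P = P - 42, i.e. P* = 55 and Q* = 13.
Because the ceiling (48) lies below the market-clearing price, it is binding.
At P = 48: Qd = 68 - 48 = 20 and Qs = 48 - 42 = 6.
Quantity traded falls to 6. At Q = 6 the demand price is 68 - 6 = 62 and the supply price is 42 + 6 = 48.
Deadweight loss = ½ · (62 - 48) · (13 - 6) = ½ · 14 · 7 = 49.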